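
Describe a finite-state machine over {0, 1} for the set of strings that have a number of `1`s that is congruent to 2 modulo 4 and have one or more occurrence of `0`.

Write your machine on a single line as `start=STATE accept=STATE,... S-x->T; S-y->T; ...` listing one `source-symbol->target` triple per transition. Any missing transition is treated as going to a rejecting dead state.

start=q0; accept=q5; q0-0->q1; q0-1->q2; q1-0->q1; q1-1->q3; q2-0->q3; q2-1->q4; q3-0->q3; q3-1->q5; q4-0->q5; q4-1->q6; q5-0->q5; q5-1->q7; q6-0->q7; q6-1->q0; q7-0->q7; q7-1->q1

Run two small machines in parallel and take their product. One (4 states) tracks the count of `1`s modulo 4; the other (3 states) tracks the count of `0`s, saturating at 2. Each combined state is a pair, one component from each; accept when both components accept. Equivalent product states are then merged.
8 states suffice.
        0   1  
>  q0   q1  q2 
   q1   q1  q3 
   q2   q3  q4 
   q3   q3  q5 
   q4   q5  q6 
 * q5   q5  q7 
   q6   q7  q0 
   q7   q7  q1 
(> = start, * = accepting)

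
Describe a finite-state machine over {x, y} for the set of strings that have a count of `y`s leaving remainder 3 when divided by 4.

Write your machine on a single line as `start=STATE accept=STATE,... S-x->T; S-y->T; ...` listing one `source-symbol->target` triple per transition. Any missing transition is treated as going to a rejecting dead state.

Keep the running count of `y`s modulo 4: each `y` advances along the cycle q0 → q1 → q2 → q3 → q0 while other symbols loop. Accept at q3.
        x   y  
>  q0   q0  q1 
   q1   q1  q2 
   q2   q2  q3 
 * q3   q3  q0 
(> = start, * = accepting)

start=q0; accept=q3; q0-x->q0; q0-y->q1; q1-x->q1; q1-y->q2; q2-x->q2; q2-y->q3; q3-x->q3; q3-y->q0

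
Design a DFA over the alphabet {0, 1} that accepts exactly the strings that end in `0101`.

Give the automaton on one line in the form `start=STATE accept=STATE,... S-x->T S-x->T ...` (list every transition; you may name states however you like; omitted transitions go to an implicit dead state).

Let each state record the length of the longest suffix of the input read so far that is also a prefix of `0101`. B means the last symbol is `0`; C means the last 2 symbols are `01`; D means the last 3 symbols are `010`; E means the last 4 symbols are `0101`. Accept only at E, where the string currently ends in `0101`.
5 states suffice.
       0  1 
>  A   B  A 
   B   B  C 
   C   D  A 
   D   B  E 
 * E   D  A 
(> = start, * = accepting)

start=A accept=E A-0->B A-1->A B-0->B B-1->C C-0->D C-1->A D-0->B D-1->E E-0->D E-1->A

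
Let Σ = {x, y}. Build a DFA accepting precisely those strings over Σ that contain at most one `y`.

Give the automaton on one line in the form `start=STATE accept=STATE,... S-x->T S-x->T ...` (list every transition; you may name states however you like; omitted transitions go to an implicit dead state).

Only the number of `y`s matters, and only up to 2. Make a chain q0 → q1 → q2 advanced by each `y` (with q2 absorbing); every other symbol self-loops. The accepting set is {q0, q1}.
With 3 states:
        x   y  
>* q0   q0  q1 
 * q1   q1  q2 
   q2   q2  q2 
(> = start, * = accepting)

start=q0 accept=q0,q1 q0-x->q0 q0-y->q1 q1-x->q1 q1-y->q2 q2-x->q2 q2-y->q2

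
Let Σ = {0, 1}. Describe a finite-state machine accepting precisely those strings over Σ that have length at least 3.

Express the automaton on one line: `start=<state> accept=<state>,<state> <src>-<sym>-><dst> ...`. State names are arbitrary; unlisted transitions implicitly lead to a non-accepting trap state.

start=q0 accept=q3,q4 q0-0->q1 q0-1->q1 q1-0->q2 q1-1->q2 q2-0->q3 q2-1->q3 q3-0->q4 q3-1->q4 q4-0->q4 q4-1->q4

Count input length up to 4: every symbol moves from q0 toward q4, which means 'more than 3' and absorbs. Accept from {q3, q4}.
With 5 states:
        0   1  
>  q0   q1  q1 
   q1   q2  q2 
   q2   q3  q3 
 * q3   q4  q4 
 * q4   q4  q4 
(> = start, * = accepting)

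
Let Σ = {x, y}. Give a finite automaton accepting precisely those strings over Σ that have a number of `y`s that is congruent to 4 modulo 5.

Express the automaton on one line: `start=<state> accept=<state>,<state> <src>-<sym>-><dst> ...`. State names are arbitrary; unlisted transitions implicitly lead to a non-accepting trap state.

The only thing that matters is how many `y`s have appeared, reduced mod 5. Use one state per residue: S0 for 0, …, S4 for 4. Reading `y` moves to the next residue; anything else stays put. S4 is accepting.
5 states suffice.
        x   y  
>  S0   S0  S1 
   S1   S1  S2 
   S2   S2  S3 
   S3   S3  S4 
 * S4   S4  S0 
(> = start, * = accepting)

start=S0 accept=S4 S0-x->S0 S0-y->S1 S1-x->S1 S1-y->S2 S2-x->S2 S2-y->S3 S3-x->S3 S3-y->S4 S4-x->S4 S4-y->S0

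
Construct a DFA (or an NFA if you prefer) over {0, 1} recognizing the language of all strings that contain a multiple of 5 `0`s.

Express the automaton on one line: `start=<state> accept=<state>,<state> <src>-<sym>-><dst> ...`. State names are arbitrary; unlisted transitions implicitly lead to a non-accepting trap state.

start=A accept=A A-0->B A-1->A B-0->C B-1->B C-0->D C-1->C D-0->E D-1->D E-0->A E-1->E

Keep the running count of `0`s modulo 5: each `0` advances along the cycle A → B → C → D → E → A while other symbols loop. Accept at A.
A 5-state machine:
       0  1 
>* A   B  A 
   B   C  B 
   C   D  C 
   D   E  D 
   E   A  E 
(> = start, * = accepting)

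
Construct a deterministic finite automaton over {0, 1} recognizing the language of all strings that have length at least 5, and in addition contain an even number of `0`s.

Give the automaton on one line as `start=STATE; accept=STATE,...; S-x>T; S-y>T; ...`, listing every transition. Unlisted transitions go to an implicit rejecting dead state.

start=A; accept=K,L; A-0>B; A-1>C; B-0>D; B-1>E; C-0>E; C-1>D; D-0>F; D-1>G; E-0>G; E-1>F; F-0>H; F-1>I; G-0>I; G-1>H; H-0>J; H-1>K; I-0>K; I-1>J; J-0>L; J-1>M; K-0>M; K-1>L; L-0>M; L-1>L; M-0>L; M-1>M

Handle the two conditions separately and then intersect. The first has 7 states tracking the input length, saturating at 6; the second has 2 states tracking the count of `0`s modulo 2. A product state is a pair (one from each), accepting exactly when both do.
       0  1 
>  A   B  C 
   B   D  E 
   C   E  D 
   D   F  G 
   E   G  F 
   F   H  I 
   G   I  H 
   H   J  K 
   I   K  J 
   J   L  M 
 * K   M  L 
 * L   M  L 
   M   L  M 
(> = start, * = accepting)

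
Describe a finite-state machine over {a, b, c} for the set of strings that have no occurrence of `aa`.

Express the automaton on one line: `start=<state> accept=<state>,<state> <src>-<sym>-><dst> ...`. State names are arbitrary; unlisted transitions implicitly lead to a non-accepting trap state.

This is the complement of 'contains `aa`'. Use the same substring-matching states — q0 through q2 holding how much of `aa` has just been matched — but flip the accepting set: everything except the trap q2 accepts.
A 3-state machine:
        a   b   c  
>* q0   q1  q0  q0 
 * q1   q2  q0  q0 
   q2   q2  q2  q2 
(> = start, * = accepting)

start=q0 accept=q0,q1 q0-a->q1 q0-b->q0 q0-c->q0 q1-a->q2 q1-b->q0 q1-c->q0 q2-a->q2 q2-b->q2 q2-c->q2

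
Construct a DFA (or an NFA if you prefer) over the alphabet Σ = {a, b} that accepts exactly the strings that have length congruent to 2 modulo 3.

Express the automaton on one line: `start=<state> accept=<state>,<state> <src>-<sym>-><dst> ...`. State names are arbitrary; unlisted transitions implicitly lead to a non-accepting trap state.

start=S0 accept=S2 S0-a->S1 S0-b->S1 S1-a->S2 S1-b->S2 S2-a->S0 S2-b->S0

Count input length modulo 3: every symbol advances one step around the cycle S0 → S1 → S2 → S0. Accept at S2.
A 3-state machine:
        a   b  
>  S0   S1  S1 
   S1   S2  S2 
 * S2   S0  S0 
(> = start, * = accepting)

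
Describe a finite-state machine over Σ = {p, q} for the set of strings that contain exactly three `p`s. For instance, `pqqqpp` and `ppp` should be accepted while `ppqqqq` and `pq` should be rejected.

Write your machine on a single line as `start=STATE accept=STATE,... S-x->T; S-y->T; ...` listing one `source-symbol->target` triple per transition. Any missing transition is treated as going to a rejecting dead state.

Only the number of `p`s matters, and only up to 4. Make a chain A → B → C → D → E advanced by each `p` (with E absorbing); every other symbol self-loops. The accepting set is {D}.
       p  q 
>  A   B  A 
   B   C  B 
   C   D  C 
 * D   E  D 
   E   E  E 
(> = start, * = accepting)

start=A; accept=D; A-p->B; A-q->A; B-p->C; B-q->B; C-p->D; C-q->C; D-p->E; D-q->D; E-p->E; E-q->E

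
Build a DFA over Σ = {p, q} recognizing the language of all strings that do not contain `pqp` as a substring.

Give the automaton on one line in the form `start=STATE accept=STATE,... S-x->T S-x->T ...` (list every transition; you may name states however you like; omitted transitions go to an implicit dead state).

Track partial matches of the forbidden pattern `pqp`. State S3 is a dead state reached once `pqp` has occurred; every other state accepts. S0 means no part of `pqp` is currently matched.
With 4 states:
        p   q  
>* S0   S1  S0 
 * S1   S1  S2 
 * S2   S3  S0 
   S3   S3  S3 
(> = start, * = accepting)

start=S0 accept=S0,S1,S2 S0-p->S1 S0-q->S0 S1-p->S1 S1-q->S2 S2-p->S3 S2-q->S0 S3-p->S3 S3-q->S3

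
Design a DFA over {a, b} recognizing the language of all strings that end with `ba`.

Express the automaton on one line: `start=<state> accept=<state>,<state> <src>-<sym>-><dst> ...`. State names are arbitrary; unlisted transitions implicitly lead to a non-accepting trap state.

Remember how much of `ba` the current input suffix matches. State s0 means no match yet; s1 means the last symbol is `b`; s2 means the last 2 symbols are `ba`. Only s2 accepts. On a mismatch, fall back to the longest proper suffix that is still a prefix of `ba`.
3 states suffice.
        a   b  
>  s0   s0  s1 
   s1   s2  s1 
 * s2   s0  s1 
(> = start, * = accepting)

start=s0 accept=s2 s0-a->s0 s0-b->s1 s1-a->s2 s1-b->s1 s2-a->s0 s2-b->s1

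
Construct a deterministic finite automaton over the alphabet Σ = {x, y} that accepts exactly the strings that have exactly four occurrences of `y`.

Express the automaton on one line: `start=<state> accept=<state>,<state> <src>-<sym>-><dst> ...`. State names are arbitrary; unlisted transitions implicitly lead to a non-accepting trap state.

Only the number of `y`s matters, and only up to 5. Make a chain s0 → s1 → s2 → s3 → s4 → s5 advanced by each `y` (with s5 absorbing); every other symbol self-loops. The accepting set is {s4}.
With 6 states:
        x   y  
>  s0   s0  s1 
   s1   s1  s2 
   s2   s2  s3 
   s3   s3  s4 
 * s4   s4  s5 
   s5   s5  s5 
(> = start, * = accepting)

start=s0 accept=s4 s0-x->s0 s0-y->s1 s1-x->s1 s1-y->s2 s2-x->s2 s2-y->s3 s3-x->s3 s3-y->s4 s4-x->s4 s4-y->s5 s5-x->s5 s5-y->s5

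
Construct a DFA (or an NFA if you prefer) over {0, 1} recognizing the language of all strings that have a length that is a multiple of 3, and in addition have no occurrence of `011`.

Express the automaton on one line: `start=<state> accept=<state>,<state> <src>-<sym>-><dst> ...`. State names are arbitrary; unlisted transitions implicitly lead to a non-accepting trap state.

Run two small machines in parallel and take their product. The first has 3 states tracking the input length modulo 3; the second has 4 states tracking partial matches of the forbidden pattern `011`. A product state is a pair (one from each), accepting exactly when both do. After merging equivalent states the machine shrinks.
A 10-state machine:
        0   1  
>* q0   q1  q2 
   q1   q3  q4 
   q2   q3  q5 
   q3   q6  q7 
   q4   q6  q8 
   q5   q6  q0 
 * q6   q1  q9 
 * q7   q1  q8 
   q8   q8  q8 
   q9   q3  q8 
(> = start, * = accepting)

start=q0 accept=q0,q6,q7 q0-0->q1 q0-1->q2 q1-0->q3 q1-1->q4 q2-0->q3 q2-1->q5 q3-0->q6 q3-1->q7 q4-0->q6 q4-1->q8 q5-0->q6 q5-1->q0 q6-0->q1 q6-1->q9 q7-0->q1 q7-1->q8 q8-0->q8 q8-1->q8 q9-0->q3 q9-1->q8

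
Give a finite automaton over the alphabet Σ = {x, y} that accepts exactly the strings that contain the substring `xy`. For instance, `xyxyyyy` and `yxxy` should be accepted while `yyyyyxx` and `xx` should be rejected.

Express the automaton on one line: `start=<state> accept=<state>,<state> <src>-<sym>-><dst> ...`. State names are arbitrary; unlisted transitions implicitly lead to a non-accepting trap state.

States q0..q1 record the length of the longest prefix of `xy` that matches the current input suffix. Reaching q2 means `xy` has been seen, and we stay there forever. Accept from q2.
With 3 states:
        x   y  
>  q0   q1  q0 
   q1   q1  q2 
 * q2   q2  q2 
(> = start, * = accepting)

start=q0 accept=q2 q0-x->q1 q0-y->q0 q1-x->q1 q1-y->q2 q2-x->q2 q2-y->q2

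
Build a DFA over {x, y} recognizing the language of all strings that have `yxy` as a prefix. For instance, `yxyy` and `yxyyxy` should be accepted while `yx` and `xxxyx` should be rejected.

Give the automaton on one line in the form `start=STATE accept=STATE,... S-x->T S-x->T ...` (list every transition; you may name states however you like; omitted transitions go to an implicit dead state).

Walk along `yxy` while the input agrees: from S0 take `y` to S1, and so on. Any deviation drops to the rejecting sink S4. Once S3 is reached the prefix is confirmed and every continuation is accepted.
        x   y  
>  S0   S4  S1 
   S1   S2  S4 
   S2   S4  S3 
 * S3   S3  S3 
   S4   S4  S4 
(> = start, * = accepting)

start=S0 accept=S3 S0-x->S4 S0-y->S1 S1-x->S2 S1-y->S4 S2-x->S4 S2-y->S3 S3-x->S3 S3-y->S3 S4-x->S4 S4-y->S4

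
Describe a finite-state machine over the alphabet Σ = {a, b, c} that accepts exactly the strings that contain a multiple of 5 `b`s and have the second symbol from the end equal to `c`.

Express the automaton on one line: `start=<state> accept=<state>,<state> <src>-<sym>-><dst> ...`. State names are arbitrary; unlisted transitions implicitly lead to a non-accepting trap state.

start=s0 accept=s4,s5 s0-a->s0 s0-b->s1 s0-c->s2 s1-a->s1 s1-b->s3 s1-c->s1 s2-a->s4 s2-b->s1 s2-c->s5 s3-a->s3 s3-b->s6 s3-c->s3 s4-a->s0 s4-b->s1 s4-c->s2 s5-a->s4 s5-b->s1 s5-c->s5 s6-a->s6 s6-b->s7 s6-c->s6 s7-a->s7 s7-b->s0 s7-c->s8 s8-a->s7 s8-b->s4 s8-c->s8

Handle the two conditions separately and then intersect. The first has 5 states tracking the count of `b`s modulo 5; the second has 13 states tracking the last 2 symbols read. A product state is a pair (one from each), accepting exactly when both do. After merging equivalent states the machine shrinks.
With 9 states:
        a   b   c  
>  s0   s0  s1  s2 
   s1   s1  s3  s1 
   s2   s4  s1  s5 
   s3   s3  s6  s3 
 * s4   s0  s1  s2 
 * s5   s4  s1  s5 
   s6   s6  s7  s6 
   s7   s7  s0  s8 
   s8   s7  s4  s8 
(> = start, * = accepting)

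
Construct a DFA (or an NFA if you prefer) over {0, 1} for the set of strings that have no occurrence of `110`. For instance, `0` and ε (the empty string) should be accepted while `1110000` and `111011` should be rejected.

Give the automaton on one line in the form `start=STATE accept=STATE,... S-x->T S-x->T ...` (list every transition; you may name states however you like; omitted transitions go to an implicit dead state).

Track partial matches of the forbidden pattern `110`. State D is a dead state reached once `110` has occurred; every other state accepts. A means no part of `110` is currently matched.
With 4 states:
       0  1 
>* A   A  B 
 * B   A  C 
 * C   D  C 
   D   D  D 
(> = start, * = accepting)

start=A accept=A,B,C A-0->A A-1->B B-0->A B-1->C C-0->D C-1->C D-0->D D-1->D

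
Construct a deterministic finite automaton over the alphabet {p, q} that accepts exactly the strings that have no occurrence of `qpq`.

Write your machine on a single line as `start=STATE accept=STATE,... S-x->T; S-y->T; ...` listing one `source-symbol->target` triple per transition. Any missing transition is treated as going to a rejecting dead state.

start=A; accept=A,B,C; A-p->A; A-q->B; B-p->C; B-q->B; C-p->A; C-q->D; D-p->D; D-q->D

Track partial matches of the forbidden pattern `qpq`. State D is a dead state reached once `qpq` has occurred; every other state accepts. A means no part of `qpq` is currently matched.
With 4 states:
       p  q 
>* A   A  B 
 * B   C  B 
 * C   A  D 
   D   D  D 
(> = start, * = accepting)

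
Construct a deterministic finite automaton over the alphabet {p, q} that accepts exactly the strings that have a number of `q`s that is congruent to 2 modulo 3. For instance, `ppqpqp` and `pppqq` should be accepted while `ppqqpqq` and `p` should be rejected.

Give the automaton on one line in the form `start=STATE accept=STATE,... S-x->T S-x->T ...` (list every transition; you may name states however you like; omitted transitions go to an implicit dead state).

The only thing that matters is how many `q`s have appeared, reduced mod 3. Use one state per residue: A for 0, …, C for 2. Reading `q` moves to the next residue; anything else stays put. C is accepting.
A 3-state machine:
       p  q 
>  A   A  B 
   B   B  C 
 * C   C  A 
(> = start, * = accepting)

start=A accept=C A-p->A A-q->B B-p->B B-q->C C-p->C C-q->A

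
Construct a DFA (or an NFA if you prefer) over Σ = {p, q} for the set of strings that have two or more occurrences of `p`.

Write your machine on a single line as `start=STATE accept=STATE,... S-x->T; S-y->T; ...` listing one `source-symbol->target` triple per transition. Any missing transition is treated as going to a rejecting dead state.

Only the number of `p`s matters, and only up to 3. Make a chain S0 → S1 → S2 → S3 advanced by each `p` (with S3 absorbing); every other symbol self-loops. The accepting set is {S2, S3}.
With 4 states:
        p   q  
>  S0   S1  S0 
   S1   S2  S1 
 * S2   S3  S2 
 * S3   S3  S3 
(> = start, * = accepting)

start=S0; accept=S2,S3; S0-p->S1; S0-q->S0; S1-p->S2; S1-q->S1; S2-p->S3; S2-q->S2; S3-p->S3; S3-q->S3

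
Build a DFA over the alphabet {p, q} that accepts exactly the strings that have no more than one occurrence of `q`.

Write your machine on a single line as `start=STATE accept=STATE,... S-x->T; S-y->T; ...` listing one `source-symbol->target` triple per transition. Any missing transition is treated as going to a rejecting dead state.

Only the number of `q`s matters, and only up to 2. Make a chain A → B → C advanced by each `q` (with C absorbing); every other symbol self-loops. The accepting set is {A, B}.
A 3-state machine:
       p  q 
>* A   A  B 
 * B   B  C 
   C   C  C 
(> = start, * = accepting)

start=A; accept=A,B; A-p->A; A-q->B; B-p->B; B-q->C; C-p->C; C-q->C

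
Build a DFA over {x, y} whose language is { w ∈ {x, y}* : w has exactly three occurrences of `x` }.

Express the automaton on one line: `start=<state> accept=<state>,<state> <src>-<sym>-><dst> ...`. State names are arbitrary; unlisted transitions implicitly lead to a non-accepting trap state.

Only the number of `x`s matters, and only up to 4. Make a chain q0 → q1 → q2 → q3 → q4 advanced by each `x` (with q4 absorbing); every other symbol self-loops. The accepting set is {q3}.
5 states suffice.
        x   y  
>  q0   q1  q0 
   q1   q2  q1 
   q2   q3  q2 
 * q3   q4  q3 
   q4   q4  q4 
(> = start, * = accepting)

start=q0 accept=q3 q0-x->q1 q0-y->q0 q1-x->q2 q1-y->q1 q2-x->q3 q2-y->q2 q3-x->q4 q3-y->q3 q4-x->q4 q4-y->q4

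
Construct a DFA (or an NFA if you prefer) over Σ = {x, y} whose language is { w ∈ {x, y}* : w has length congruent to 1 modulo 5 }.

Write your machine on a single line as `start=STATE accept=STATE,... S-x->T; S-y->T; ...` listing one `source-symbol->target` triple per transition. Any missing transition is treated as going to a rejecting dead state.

start=s0; accept=s1; s0-x->s1; s0-y->s1; s1-x->s2; s1-y->s2; s2-x->s3; s2-y->s3; s3-x->s4; s3-y->s4; s4-x->s0; s4-y->s0

Only the length mod 5 matters, so use a 5-cycle: from any state, every input symbol moves to the next state, wrapping s4 back to s0. Mark s1 accepting.
5 states suffice.
        x   y  
>  s0   s1  s1 
 * s1   s2  s2 
   s2   s3  s3 
   s3   s4  s4 
   s4   s0  s0 
(> = start, * = accepting)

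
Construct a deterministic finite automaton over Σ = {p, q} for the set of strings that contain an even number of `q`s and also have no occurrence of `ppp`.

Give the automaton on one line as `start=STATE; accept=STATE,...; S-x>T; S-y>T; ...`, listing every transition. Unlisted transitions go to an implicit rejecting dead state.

Handle the two conditions separately and then intersect. The first has 2 states tracking the count of `q`s modulo 2; the second has 4 states tracking partial matches of the forbidden pattern `ppp`. A product state is a pair (one from each), accepting exactly when both do.
With 8 states:
        p   q  
>* s0   s1  s2 
 * s1   s3  s2 
   s2   s4  s0 
 * s3   s5  s2 
   s4   s6  s0 
   s5   s5  s7 
   s6   s7  s0 
   s7   s7  s5 
(> = start, * = accepting)

start=s0; accept=s0,s1,s3; s0-p>s1; s0-q>s2; s1-p>s3; s1-q>s2; s2-p>s4; s2-q>s0; s3-p>s5; s3-q>s2; s4-p>s6; s4-q>s0; s5-p>s5; s5-q>s7; s6-p>s7; s6-q>s0; s7-p>s7; s7-q>s5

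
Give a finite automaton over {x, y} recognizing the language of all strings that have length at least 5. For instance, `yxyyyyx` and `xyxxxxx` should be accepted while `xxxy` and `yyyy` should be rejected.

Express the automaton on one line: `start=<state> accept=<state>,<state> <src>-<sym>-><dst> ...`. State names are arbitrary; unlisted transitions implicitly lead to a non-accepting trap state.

start=q0 accept=q5,q6 q0-x->q1 q0-y->q1 q1-x->q2 q1-y->q2 q2-x->q3 q2-y->q3 q3-x->q4 q3-y->q4 q4-x->q5 q4-y->q5 q5-x->q6 q5-y->q6 q6-x->q6 q6-y->q6

We only need to distinguish lengths 0, 1, …, 5, and '>5'. Chain q0 → q1 → q2 → q3 → q4 → q5 → q6 on every symbol, with q6 looping. Accepting states: {q5, q6}.
        x   y  
>  q0   q1  q1 
   q1   q2  q2 
   q2   q3  q3 
   q3   q4  q4 
   q4   q5  q5 
 * q5   q6  q6 
 * q6   q6  q6 
(> = start, * = accepting)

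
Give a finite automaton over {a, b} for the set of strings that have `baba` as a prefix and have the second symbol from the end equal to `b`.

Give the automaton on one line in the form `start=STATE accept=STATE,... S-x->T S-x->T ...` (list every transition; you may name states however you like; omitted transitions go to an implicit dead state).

start=S0 accept=S9,S12 S0-a->S1 S0-b->S2 S1-a->S3 S1-b->S4 S2-a->S5 S2-b->S6 S3-a->S3 S3-b->S4 S4-a->S7 S4-b->S6 S5-a->S3 S5-b->S8 S6-a->S7 S6-b->S6 S7-a->S3 S7-b->S4 S8-a->S9 S8-b->S6 S9-a->S10 S9-b->S11 S10-a->S10 S10-b->S11 S11-a->S9 S11-b->S12 S12-a->S9 S12-b->S12

Build one automaton per condition and run them in lockstep. One (6 states) tracks whether the input so far still matches the prefix `baba`; the other (7 states) tracks the last 2 symbols read. Each combined state is a pair, one component from each; accept when both components accept.
With 13 states:
          a    b  
>  S0     S1   S2 
   S1     S3   S4 
   S2     S5   S6 
   S3     S3   S4 
   S4     S7   S6 
   S5     S3   S8 
   S6     S7   S6 
   S7     S3   S4 
   S8     S9   S6 
 * S9    S10  S11 
   S10   S10  S11 
   S11    S9  S12 
 * S12    S9  S12 
(> = start, * = accepting)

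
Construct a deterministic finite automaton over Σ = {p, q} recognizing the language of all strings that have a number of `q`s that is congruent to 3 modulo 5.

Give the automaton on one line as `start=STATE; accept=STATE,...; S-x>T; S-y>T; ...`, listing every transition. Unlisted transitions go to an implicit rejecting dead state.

start=S0; accept=S3; S0-p>S0; S0-q>S1; S1-p>S1; S1-q>S2; S2-p>S2; S2-q>S3; S3-p>S3; S3-q>S4; S4-p>S4; S4-q>S0

Keep the running count of `q`s modulo 5: each `q` advances along the cycle S0 → S1 → S2 → S3 → S4 → S0 while other symbols loop. Accept at S3.
        p   q  
>  S0   S0  S1 
   S1   S1  S2 
   S2   S2  S3 
 * S3   S3  S4 
   S4   S4  S0 
(> = start, * = accepting)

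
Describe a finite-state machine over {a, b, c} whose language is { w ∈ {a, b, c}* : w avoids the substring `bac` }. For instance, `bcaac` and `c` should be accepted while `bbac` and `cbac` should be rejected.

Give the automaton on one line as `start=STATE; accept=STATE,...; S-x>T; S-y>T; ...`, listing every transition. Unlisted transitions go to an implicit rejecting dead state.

This is the complement of 'contains `bac`'. Use the same substring-matching states — S0 through S3 holding how much of `bac` has just been matched — but flip the accepting set: everything except the trap S3 accepts.
        a   b   c  
>* S0   S0  S1  S0 
 * S1   S2  S1  S0 
 * S2   S0  S1  S3 
   S3   S3  S3  S3 
(> = start, * = accepting)

start=S0; accept=S0,S1,S2; S0-a>S0; S0-b>S1; S0-c>S0; S1-a>S2; S1-b>S1; S1-c>S0; S2-a>S0; S2-b>S1; S2-c>S3; S3-a>S3; S3-b>S3; S3-c>S3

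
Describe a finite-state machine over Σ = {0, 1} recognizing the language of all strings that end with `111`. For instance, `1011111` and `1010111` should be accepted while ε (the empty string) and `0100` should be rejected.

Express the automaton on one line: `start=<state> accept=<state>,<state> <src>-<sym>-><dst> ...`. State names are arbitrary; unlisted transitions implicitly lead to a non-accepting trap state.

start=S0 accept=S3 S0-0->S0 S0-1->S1 S1-0->S0 S1-1->S2 S2-0->S0 S2-1->S3 S3-0->S0 S3-1->S3

Remember how much of `111` the current input suffix matches. State S0 means no match yet; S1 means the last symbol is `1`; S2 means the last 2 symbols are `11`; S3 means the last 3 symbols are `111`. Only S3 accepts. On a mismatch, fall back to the longest proper suffix that is still a prefix of `111`.
A 4-state machine:
        0   1  
>  S0   S0  S1 
   S1   S0  S2 
   S2   S0  S3 
 * S3   S0  S3 
(> = start, * = accepting)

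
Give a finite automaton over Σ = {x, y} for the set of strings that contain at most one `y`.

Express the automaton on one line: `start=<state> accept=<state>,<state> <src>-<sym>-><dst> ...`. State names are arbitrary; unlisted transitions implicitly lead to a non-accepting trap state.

Only the number of `y`s matters, and only up to 2. Make a chain s0 → s1 → s2 advanced by each `y` (with s2 absorbing); every other symbol self-loops. The accepting set is {s0, s1}.
3 states suffice.
        x   y  
>* s0   s0  s1 
 * s1   s1  s2 
   s2   s2  s2 
(> = start, * = accepting)

start=s0 accept=s0,s1 s0-x->s0 s0-y->s1 s1-x->s1 s1-y->s2 s2-x->s2 s2-y->s2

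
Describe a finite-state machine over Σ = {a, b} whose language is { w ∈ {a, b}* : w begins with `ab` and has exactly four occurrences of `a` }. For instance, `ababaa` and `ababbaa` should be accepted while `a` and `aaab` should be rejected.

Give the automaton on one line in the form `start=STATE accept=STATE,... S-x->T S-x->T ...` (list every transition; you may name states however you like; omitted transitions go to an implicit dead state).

start=S0 accept=S6 S0-a->S1 S0-b->S2 S1-a->S2 S1-b->S3 S2-a->S2 S2-b->S2 S3-a->S4 S3-b->S3 S4-a->S5 S4-b->S4 S5-a->S6 S5-b->S5 S6-a->S2 S6-b->S6

Run two small machines in parallel and take their product. One (4 states) tracks whether the input so far still matches the prefix `ab`; the other (6 states) tracks the count of `a`s, saturating at 5. Each combined state is a pair, one component from each; accept when both components accept. Minimizing collapses redundant product states.
7 states suffice.
        a   b  
>  S0   S1  S2 
   S1   S2  S3 
   S2   S2  S2 
   S3   S4  S3 
   S4   S5  S4 
   S5   S6  S5 
 * S6   S2  S6 
(> = start, * = accepting)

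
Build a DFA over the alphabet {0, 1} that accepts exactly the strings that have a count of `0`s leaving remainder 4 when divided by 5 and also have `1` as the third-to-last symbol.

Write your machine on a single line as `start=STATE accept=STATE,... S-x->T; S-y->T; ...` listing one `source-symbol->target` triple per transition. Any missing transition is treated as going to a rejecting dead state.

Run two small machines in parallel and take their product. The first has 5 states tracking the count of `0`s modulo 5; the second has 15 states tracking the last 3 symbols read. A product state is a pair (one from each), accepting exactly when both do. After merging equivalent states the machine shrinks.
       0  1 
>  A   B  A 
   B   C  B 
   C   D  E 
   D   F  G 
   E   H  E 
   F   A  I 
   G   J  K 
   H   L  G 
   I   A  M 
   J   A  N 
   K   O  K 
 * L   A  I 
   M   A  P 
 * N   A  M 
 * O   A  N 
 * P   A  P 
(> = start, * = accepting)

start=A; accept=L,N,O,P; A-0->B; A-1->A; B-0->C; B-1->B; C-0->D; C-1->E; D-0->F; D-1->G; E-0->H; E-1->E; F-0->A; F-1->I; G-0->J; G-1->K; H-0->L; H-1->G; I-0->A; I-1->M; J-0->A; J-1->N; K-0->O; K-1->K; L-0->A; L-1->I; M-0->A; M-1->P; N-0->A; N-1->M; O-0->A; O-1->N; P-0->A; P-1->P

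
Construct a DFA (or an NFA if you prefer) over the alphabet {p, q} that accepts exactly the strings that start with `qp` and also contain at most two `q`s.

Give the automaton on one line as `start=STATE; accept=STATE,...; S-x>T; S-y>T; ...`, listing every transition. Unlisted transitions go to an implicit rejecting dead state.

Build one automaton per condition and run them in lockstep. One (4 states) tracks whether the input so far still matches the prefix `qp`; the other (4 states) tracks the count of `q`s, saturating at 3. Each combined state is a pair, one component from each; accept when both components accept. Equivalent product states are then merged.
5 states suffice.
       p  q 
>  A   B  C 
   B   B  B 
   C   D  B 
 * D   D  E 
 * E   E  B 
(> = start, * = accepting)

start=A; accept=D,E; A-p>B; A-q>C; B-p>B; B-q>B; C-p>D; C-q>B; D-p>D; D-q>E; E-p>E; E-q>B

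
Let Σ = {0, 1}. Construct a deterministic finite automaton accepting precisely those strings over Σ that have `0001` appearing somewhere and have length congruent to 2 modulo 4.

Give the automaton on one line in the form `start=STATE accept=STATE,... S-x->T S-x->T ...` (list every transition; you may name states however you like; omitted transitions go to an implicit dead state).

start=q0 accept=q18 q0-0->q1 q0-1->q2 q1-0->q3 q1-1->q4 q2-0->q5 q2-1->q4 q3-0->q6 q3-1->q7 q4-0->q8 q4-1->q7 q5-0->q9 q5-1->q7 q6-0->q10 q6-1->q11 q7-0->q12 q7-1->q0 q8-0->q13 q8-1->q0 q9-0->q10 q9-1->q0 q10-0->q14 q10-1->q15 q11-0->q15 q11-1->q15 q12-0->q16 q12-1->q2 q13-0->q14 q13-1->q2 q14-0->q17 q14-1->q18 q15-0->q18 q15-1->q18 q16-0->q17 q16-1->q4 q17-0->q6 q17-1->q19 q18-0->q19 q18-1->q19 q19-0->q11 q19-1->q11

Handle the two conditions separately and then intersect. The first has 5 states tracking whether and how much of `0001` has been seen; the second has 4 states tracking the input length modulo 4. A product state is a pair (one from each), accepting exactly when both do.
A 20-state machine:
          0    1  
>  q0     q1   q2 
   q1     q3   q4 
   q2     q5   q4 
   q3     q6   q7 
   q4     q8   q7 
   q5     q9   q7 
   q6    q10  q11 
   q7    q12   q0 
   q8    q13   q0 
   q9    q10   q0 
   q10   q14  q15 
   q11   q15  q15 
   q12   q16   q2 
   q13   q14   q2 
   q14   q17  q18 
   q15   q18  q18 
   q16   q17   q4 
   q17    q6  q19 
 * q18   q19  q19 
   q19   q11  q11 
(> = start, * = accepting)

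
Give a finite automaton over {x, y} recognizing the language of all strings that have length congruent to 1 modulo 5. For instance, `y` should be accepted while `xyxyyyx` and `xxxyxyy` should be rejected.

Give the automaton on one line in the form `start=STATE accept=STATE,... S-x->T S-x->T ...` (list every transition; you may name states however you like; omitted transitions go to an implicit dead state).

Count input length modulo 5: every symbol advances one step around the cycle q0 → q1 → q2 → q3 → q4 → q0. Accept at q1.
With 5 states:
        x   y  
>  q0   q1  q1 
 * q1   q2  q2 
   q2   q3  q3 
   q3   q4  q4 
   q4   q0  q0 
(> = start, * = accepting)

start=q0 accept=q1 q0-x->q1 q0-y->q1 q1-x->q2 q1-y->q2 q2-x->q3 q2-y->q3 q3-x->q4 q3-y->q4 q4-x->q0 q4-y->q0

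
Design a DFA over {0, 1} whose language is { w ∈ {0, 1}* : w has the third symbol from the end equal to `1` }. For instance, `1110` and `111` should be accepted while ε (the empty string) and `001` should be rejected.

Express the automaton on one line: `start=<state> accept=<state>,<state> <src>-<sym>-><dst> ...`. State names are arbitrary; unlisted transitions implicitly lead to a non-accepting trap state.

Because acceptance depends on a position counted from the end, the machine has to buffer the most recent 3 symbols. Make each state the string of the last up-to-3 symbols read; on input `x` shift the window left and append `x`. Accept when the buffered window has length 3 and begins with `1`.
With 15 states:
          0    1  
>  s0     s1   s2 
   s1     s3   s4 
   s2     s5   s6 
   s3     s7   s8 
   s4     s9  s10 
   s5    s11  s12 
   s6    s13  s14 
   s7     s7   s8 
   s8     s9  s10 
   s9    s11  s12 
   s10   s13  s14 
 * s11    s7   s8 
 * s12    s9  s10 
 * s13   s11  s12 
 * s14   s13  s14 
(> = start, * = accepting)

start=s0 accept=s11,s12,s13,s14 s0-0->s1 s0-1->s2 s1-0->s3 s1-1->s4 s2-0->s5 s2-1->s6 s3-0->s7 s3-1->s8 s4-0->s9 s4-1->s10 s5-0->s11 s5-1->s12 s6-0->s13 s6-1->s14 s7-0->s7 s7-1->s8 s8-0->s9 s8-1->s10 s9-0->s11 s9-1->s12 s10-0->s13 s10-1->s14 s11-0->s7 s11-1->s8 s12-0->s9 s12-1->s10 s13-0->s11 s13-1->s12 s14-0->s13 s14-1->s14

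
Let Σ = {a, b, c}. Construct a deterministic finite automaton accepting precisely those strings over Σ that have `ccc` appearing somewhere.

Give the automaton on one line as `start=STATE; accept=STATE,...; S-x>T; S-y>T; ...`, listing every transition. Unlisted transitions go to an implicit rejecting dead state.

States S0..S2 record the length of the longest prefix of `ccc` that matches the current input suffix. Reaching S3 means `ccc` has been seen, and we stay there forever. Accept from S3.
With 4 states:
        a   b   c  
>  S0   S0  S0  S1 
   S1   S0  S0  S2 
   S2   S0  S0  S3 
 * S3   S3  S3  S3 
(> = start, * = accepting)

start=S0; accept=S3; S0-a>S0; S0-b>S0; S0-c>S1; S1-a>S0; S1-b>S0; S1-c>S2; S2-a>S0; S2-b>S0; S2-c>S3; S3-a>S3; S3-b>S3; S3-c>S3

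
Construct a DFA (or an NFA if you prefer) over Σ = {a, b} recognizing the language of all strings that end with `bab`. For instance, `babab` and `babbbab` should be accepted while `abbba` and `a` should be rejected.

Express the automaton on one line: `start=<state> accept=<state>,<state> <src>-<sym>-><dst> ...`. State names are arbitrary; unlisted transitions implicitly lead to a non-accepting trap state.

Let each state record the length of the longest suffix of the input read so far that is also a prefix of `bab`. q1 means the last symbol is `b`; q2 means the last 2 symbols are `ba`; q3 means the last 3 symbols are `bab`. Accept only at q3, where the string currently ends in `bab`.
A 4-state machine:
        a   b  
>  q0   q0  q1 
   q1   q2  q1 
   q2   q0  q3 
 * q3   q2  q1 
(> = start, * = accepting)

start=q0 accept=q3 q0-a->q0 q0-b->q1 q1-a->q2 q1-b->q1 q2-a->q0 q2-b->q3 q3-a->q2 q3-b->q1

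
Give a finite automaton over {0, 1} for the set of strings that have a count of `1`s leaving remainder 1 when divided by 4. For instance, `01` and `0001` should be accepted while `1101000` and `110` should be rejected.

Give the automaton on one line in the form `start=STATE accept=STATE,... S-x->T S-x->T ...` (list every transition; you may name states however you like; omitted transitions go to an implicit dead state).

Keep the running count of `1`s modulo 4: each `1` advances along the cycle S0 → S1 → S2 → S3 → S0 while other symbols loop. Accept at S1.
        0   1  
>  S0   S0  S1 
 * S1   S1  S2 
   S2   S2  S3 
   S3   S3  S0 
(> = start, * = accepting)

start=S0 accept=S1 S0-0->S0 S0-1->S1 S1-0->S1 S1-1->S2 S2-0->S2 S2-1->S3 S3-0->S3 S3-1->S0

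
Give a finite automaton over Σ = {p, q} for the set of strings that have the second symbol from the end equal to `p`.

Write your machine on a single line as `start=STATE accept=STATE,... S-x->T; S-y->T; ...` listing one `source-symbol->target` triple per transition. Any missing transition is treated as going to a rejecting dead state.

start=S0; accept=S3,S4; S0-p->S1; S0-q->S2; S1-p->S3; S1-q->S4; S2-p->S5; S2-q->S6; S3-p->S3; S3-q->S4; S4-p->S5; S4-q->S6; S5-p->S3; S5-q->S4; S6-p->S5; S6-q->S6

A DFA must remember the last 2 symbols (since which symbol is second-to-last isn't known until the input ends). Use one state per possible window of the last ≤2 symbols; accept from those whose window starts with `p`.
With 7 states:
        p   q  
>  S0   S1  S2 
   S1   S3  S4 
   S2   S5  S6 
 * S3   S3  S4 
 * S4   S5  S6 
   S5   S3  S4 
   S6   S5  S6 
(> = start, * = accepting)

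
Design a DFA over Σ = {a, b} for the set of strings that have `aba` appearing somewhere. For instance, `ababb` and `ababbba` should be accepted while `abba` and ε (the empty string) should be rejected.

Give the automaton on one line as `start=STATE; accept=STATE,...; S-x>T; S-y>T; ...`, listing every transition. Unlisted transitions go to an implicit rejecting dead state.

Track how much of `aba` has been matched so far: state S0 is no progress, S3 is the absorbing accept state reached once `aba` has occurred. Intermediate states record partial matches; on a mismatch, fall back to the longest reusable overlap.
        a   b  
>  S0   S1  S0 
   S1   S1  S2 
   S2   S3  S0 
 * S3   S3  S3 
(> = start, * = accepting)

start=S0; accept=S3; S0-a>S1; S0-b>S0; S1-a>S1; S1-b>S2; S2-a>S3; S2-b>S0; S3-a>S3; S3-b>S3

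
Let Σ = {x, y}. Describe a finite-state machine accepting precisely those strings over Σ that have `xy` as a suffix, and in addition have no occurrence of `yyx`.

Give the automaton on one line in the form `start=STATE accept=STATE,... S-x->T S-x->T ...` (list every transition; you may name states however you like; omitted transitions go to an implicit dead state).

Run two small machines in parallel and take their product. One (3 states) tracks how much of the suffix `xy` has currently been matched; the other (4 states) tracks partial matches of the forbidden pattern `yyx`. Each combined state is a pair, one component from each; accept when both components accept. Minimizing collapses redundant product states.
With 5 states:
        x   y  
>  S0   S1  S2 
   S1   S1  S3 
   S2   S1  S4 
 * S3   S1  S4 
   S4   S4  S4 
(> = start, * = accepting)

start=S0 accept=S3 S0-x->S1 S0-y->S2 S1-x->S1 S1-y->S3 S2-x->S1 S2-y->S4 S3-x->S1 S3-y->S4 S4-x->S4 S4-y->S4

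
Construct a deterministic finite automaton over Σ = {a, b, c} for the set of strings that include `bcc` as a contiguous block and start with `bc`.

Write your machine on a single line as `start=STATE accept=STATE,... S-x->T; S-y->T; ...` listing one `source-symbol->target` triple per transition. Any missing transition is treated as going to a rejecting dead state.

start=S0; accept=S6; S0-a->S1; S0-b->S2; S0-c->S1; S1-a->S1; S1-b->S1; S1-c->S1; S2-a->S1; S2-b->S1; S2-c->S3; S3-a->S4; S3-b->S5; S3-c->S6; S4-a->S4; S4-b->S5; S4-c->S4; S5-a->S4; S5-b->S5; S5-c->S3; S6-a->S6; S6-b->S6; S6-c->S6

Build one automaton per condition and run them in lockstep. The first has 4 states tracking whether and how much of `bcc` has been seen; the second has 4 states tracking whether the input so far still matches the prefix `bc`. A product state is a pair (one from each), accepting exactly when both do. Equivalent product states are then merged.
        a   b   c  
>  S0   S1  S2  S1 
   S1   S1  S1  S1 
   S2   S1  S1  S3 
   S3   S4  S5  S6 
   S4   S4  S5  S4 
   S5   S4  S5  S3 
 * S6   S6  S6  S6 
(> = start, * = accepting)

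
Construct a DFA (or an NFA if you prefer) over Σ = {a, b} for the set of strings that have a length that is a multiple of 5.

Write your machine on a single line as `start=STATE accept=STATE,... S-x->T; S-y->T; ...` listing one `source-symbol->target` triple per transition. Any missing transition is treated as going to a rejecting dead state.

start=s0; accept=s0; s0-a->s1; s0-b->s1; s1-a->s2; s1-b->s2; s2-a->s3; s2-b->s3; s3-a->s4; s3-b->s4; s4-a->s0; s4-b->s0

Only the length mod 5 matters, so use a 5-cycle: from any state, every input symbol moves to the next state, wrapping s4 back to s0. Mark s0 accepting.
        a   b  
>* s0   s1  s1 
   s1   s2  s2 
   s2   s3  s3 
   s3   s4  s4 
   s4   s0  s0 
(> = start, * = accepting)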